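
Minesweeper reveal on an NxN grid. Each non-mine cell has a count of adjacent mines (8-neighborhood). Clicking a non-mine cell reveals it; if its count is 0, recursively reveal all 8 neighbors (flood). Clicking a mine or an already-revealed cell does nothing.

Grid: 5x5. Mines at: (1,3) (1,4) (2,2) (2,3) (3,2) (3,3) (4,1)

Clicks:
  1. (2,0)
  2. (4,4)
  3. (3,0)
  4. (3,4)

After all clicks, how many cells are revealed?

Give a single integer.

Click 1 (2,0) count=0: revealed 10 new [(0,0) (0,1) (0,2) (1,0) (1,1) (1,2) (2,0) (2,1) (3,0) (3,1)] -> total=10
Click 2 (4,4) count=1: revealed 1 new [(4,4)] -> total=11
Click 3 (3,0) count=1: revealed 0 new [(none)] -> total=11
Click 4 (3,4) count=2: revealed 1 new [(3,4)] -> total=12

Answer: 12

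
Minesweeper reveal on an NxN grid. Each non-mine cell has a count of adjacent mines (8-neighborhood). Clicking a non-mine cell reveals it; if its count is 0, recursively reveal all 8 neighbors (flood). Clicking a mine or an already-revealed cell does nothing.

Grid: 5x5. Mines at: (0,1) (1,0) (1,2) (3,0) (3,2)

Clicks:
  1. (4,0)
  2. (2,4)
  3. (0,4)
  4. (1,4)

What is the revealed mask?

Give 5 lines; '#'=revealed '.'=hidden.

Answer: ...##
...##
...##
...##
#..##

Derivation:
Click 1 (4,0) count=1: revealed 1 new [(4,0)] -> total=1
Click 2 (2,4) count=0: revealed 10 new [(0,3) (0,4) (1,3) (1,4) (2,3) (2,4) (3,3) (3,4) (4,3) (4,4)] -> total=11
Click 3 (0,4) count=0: revealed 0 new [(none)] -> total=11
Click 4 (1,4) count=0: revealed 0 new [(none)] -> total=11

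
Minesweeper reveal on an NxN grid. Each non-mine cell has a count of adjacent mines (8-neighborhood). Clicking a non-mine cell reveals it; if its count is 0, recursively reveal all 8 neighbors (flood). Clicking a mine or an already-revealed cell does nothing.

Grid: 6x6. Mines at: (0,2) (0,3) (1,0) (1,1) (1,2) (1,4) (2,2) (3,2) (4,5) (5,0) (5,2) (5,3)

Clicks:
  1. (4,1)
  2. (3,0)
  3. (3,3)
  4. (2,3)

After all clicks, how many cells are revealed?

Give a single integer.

Answer: 8

Derivation:
Click 1 (4,1) count=3: revealed 1 new [(4,1)] -> total=1
Click 2 (3,0) count=0: revealed 5 new [(2,0) (2,1) (3,0) (3,1) (4,0)] -> total=6
Click 3 (3,3) count=2: revealed 1 new [(3,3)] -> total=7
Click 4 (2,3) count=4: revealed 1 new [(2,3)] -> total=8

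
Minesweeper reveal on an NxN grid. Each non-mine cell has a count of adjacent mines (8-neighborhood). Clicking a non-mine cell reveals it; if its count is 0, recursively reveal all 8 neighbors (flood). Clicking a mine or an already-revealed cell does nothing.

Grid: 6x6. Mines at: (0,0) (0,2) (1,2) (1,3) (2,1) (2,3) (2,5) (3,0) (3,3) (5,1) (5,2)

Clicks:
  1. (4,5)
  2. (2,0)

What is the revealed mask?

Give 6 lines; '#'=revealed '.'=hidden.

Answer: ......
......
#.....
....##
...###
...###

Derivation:
Click 1 (4,5) count=0: revealed 8 new [(3,4) (3,5) (4,3) (4,4) (4,5) (5,3) (5,4) (5,5)] -> total=8
Click 2 (2,0) count=2: revealed 1 new [(2,0)] -> total=9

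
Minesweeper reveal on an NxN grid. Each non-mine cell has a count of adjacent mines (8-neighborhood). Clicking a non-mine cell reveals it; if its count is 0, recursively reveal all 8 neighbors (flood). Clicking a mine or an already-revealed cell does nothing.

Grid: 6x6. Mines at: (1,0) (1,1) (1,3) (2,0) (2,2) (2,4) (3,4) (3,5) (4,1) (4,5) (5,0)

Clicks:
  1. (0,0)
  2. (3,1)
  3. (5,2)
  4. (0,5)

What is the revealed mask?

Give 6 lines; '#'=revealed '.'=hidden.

Click 1 (0,0) count=2: revealed 1 new [(0,0)] -> total=1
Click 2 (3,1) count=3: revealed 1 new [(3,1)] -> total=2
Click 3 (5,2) count=1: revealed 1 new [(5,2)] -> total=3
Click 4 (0,5) count=0: revealed 4 new [(0,4) (0,5) (1,4) (1,5)] -> total=7

Answer: #...##
....##
......
.#....
......
..#...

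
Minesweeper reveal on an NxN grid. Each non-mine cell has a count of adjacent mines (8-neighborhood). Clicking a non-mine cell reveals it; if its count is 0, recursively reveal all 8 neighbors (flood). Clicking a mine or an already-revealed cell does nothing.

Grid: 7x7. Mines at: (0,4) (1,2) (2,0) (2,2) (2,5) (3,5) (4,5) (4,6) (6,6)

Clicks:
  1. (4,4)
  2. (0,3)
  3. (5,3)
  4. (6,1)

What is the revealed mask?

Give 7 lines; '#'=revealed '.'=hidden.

Click 1 (4,4) count=2: revealed 1 new [(4,4)] -> total=1
Click 2 (0,3) count=2: revealed 1 new [(0,3)] -> total=2
Click 3 (5,3) count=0: revealed 21 new [(3,0) (3,1) (3,2) (3,3) (3,4) (4,0) (4,1) (4,2) (4,3) (5,0) (5,1) (5,2) (5,3) (5,4) (5,5) (6,0) (6,1) (6,2) (6,3) (6,4) (6,5)] -> total=23
Click 4 (6,1) count=0: revealed 0 new [(none)] -> total=23

Answer: ...#...
.......
.......
#####..
#####..
######.
######.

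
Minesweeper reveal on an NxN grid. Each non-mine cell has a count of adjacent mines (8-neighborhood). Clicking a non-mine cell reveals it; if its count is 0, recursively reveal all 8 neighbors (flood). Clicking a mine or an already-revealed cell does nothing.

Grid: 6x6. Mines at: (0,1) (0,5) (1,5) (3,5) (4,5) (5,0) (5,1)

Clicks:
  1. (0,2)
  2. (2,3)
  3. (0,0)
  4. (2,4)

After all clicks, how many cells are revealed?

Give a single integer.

Answer: 27

Derivation:
Click 1 (0,2) count=1: revealed 1 new [(0,2)] -> total=1
Click 2 (2,3) count=0: revealed 25 new [(0,3) (0,4) (1,0) (1,1) (1,2) (1,3) (1,4) (2,0) (2,1) (2,2) (2,3) (2,4) (3,0) (3,1) (3,2) (3,3) (3,4) (4,0) (4,1) (4,2) (4,3) (4,4) (5,2) (5,3) (5,4)] -> total=26
Click 3 (0,0) count=1: revealed 1 new [(0,0)] -> total=27
Click 4 (2,4) count=2: revealed 0 new [(none)] -> total=27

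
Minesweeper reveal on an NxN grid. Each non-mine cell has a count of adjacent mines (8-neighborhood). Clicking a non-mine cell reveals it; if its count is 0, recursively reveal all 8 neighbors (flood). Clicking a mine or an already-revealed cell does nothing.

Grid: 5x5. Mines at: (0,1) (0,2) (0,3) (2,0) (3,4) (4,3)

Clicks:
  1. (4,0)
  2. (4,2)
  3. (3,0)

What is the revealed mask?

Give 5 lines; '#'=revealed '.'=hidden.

Click 1 (4,0) count=0: revealed 6 new [(3,0) (3,1) (3,2) (4,0) (4,1) (4,2)] -> total=6
Click 2 (4,2) count=1: revealed 0 new [(none)] -> total=6
Click 3 (3,0) count=1: revealed 0 new [(none)] -> total=6

Answer: .....
.....
.....
###..
###..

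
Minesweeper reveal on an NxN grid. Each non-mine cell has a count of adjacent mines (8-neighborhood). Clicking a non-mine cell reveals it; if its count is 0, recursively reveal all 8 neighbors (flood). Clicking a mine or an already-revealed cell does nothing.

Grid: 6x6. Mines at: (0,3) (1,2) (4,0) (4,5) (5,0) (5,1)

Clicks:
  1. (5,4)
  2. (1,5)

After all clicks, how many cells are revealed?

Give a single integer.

Answer: 22

Derivation:
Click 1 (5,4) count=1: revealed 1 new [(5,4)] -> total=1
Click 2 (1,5) count=0: revealed 21 new [(0,4) (0,5) (1,3) (1,4) (1,5) (2,1) (2,2) (2,3) (2,4) (2,5) (3,1) (3,2) (3,3) (3,4) (3,5) (4,1) (4,2) (4,3) (4,4) (5,2) (5,3)] -> total=22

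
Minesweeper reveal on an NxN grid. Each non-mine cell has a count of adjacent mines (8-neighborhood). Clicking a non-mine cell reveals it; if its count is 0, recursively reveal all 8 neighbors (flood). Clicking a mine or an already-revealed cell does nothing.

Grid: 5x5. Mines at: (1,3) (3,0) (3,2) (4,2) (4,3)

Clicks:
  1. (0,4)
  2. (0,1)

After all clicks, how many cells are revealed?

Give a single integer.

Click 1 (0,4) count=1: revealed 1 new [(0,4)] -> total=1
Click 2 (0,1) count=0: revealed 9 new [(0,0) (0,1) (0,2) (1,0) (1,1) (1,2) (2,0) (2,1) (2,2)] -> total=10

Answer: 10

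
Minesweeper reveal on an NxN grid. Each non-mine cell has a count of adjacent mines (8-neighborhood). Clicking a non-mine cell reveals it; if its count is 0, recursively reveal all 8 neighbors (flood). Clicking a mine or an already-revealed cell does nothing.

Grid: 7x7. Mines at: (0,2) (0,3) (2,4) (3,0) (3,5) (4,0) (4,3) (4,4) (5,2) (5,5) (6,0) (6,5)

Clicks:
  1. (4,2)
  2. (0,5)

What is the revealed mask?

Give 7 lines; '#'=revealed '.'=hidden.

Click 1 (4,2) count=2: revealed 1 new [(4,2)] -> total=1
Click 2 (0,5) count=0: revealed 8 new [(0,4) (0,5) (0,6) (1,4) (1,5) (1,6) (2,5) (2,6)] -> total=9

Answer: ....###
....###
.....##
.......
..#....
.......
.......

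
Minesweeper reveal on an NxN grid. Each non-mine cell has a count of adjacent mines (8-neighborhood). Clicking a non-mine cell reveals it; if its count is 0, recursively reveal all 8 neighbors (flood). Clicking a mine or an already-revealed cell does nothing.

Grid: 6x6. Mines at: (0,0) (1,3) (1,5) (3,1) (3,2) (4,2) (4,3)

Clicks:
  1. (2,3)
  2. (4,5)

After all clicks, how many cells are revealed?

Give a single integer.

Click 1 (2,3) count=2: revealed 1 new [(2,3)] -> total=1
Click 2 (4,5) count=0: revealed 8 new [(2,4) (2,5) (3,4) (3,5) (4,4) (4,5) (5,4) (5,5)] -> total=9

Answer: 9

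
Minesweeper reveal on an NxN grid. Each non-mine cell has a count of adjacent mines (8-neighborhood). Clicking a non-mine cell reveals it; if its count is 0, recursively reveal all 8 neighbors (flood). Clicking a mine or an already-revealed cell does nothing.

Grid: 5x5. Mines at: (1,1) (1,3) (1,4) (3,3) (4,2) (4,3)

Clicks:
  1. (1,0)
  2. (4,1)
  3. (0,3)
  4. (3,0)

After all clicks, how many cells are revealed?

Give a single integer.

Click 1 (1,0) count=1: revealed 1 new [(1,0)] -> total=1
Click 2 (4,1) count=1: revealed 1 new [(4,1)] -> total=2
Click 3 (0,3) count=2: revealed 1 new [(0,3)] -> total=3
Click 4 (3,0) count=0: revealed 5 new [(2,0) (2,1) (3,0) (3,1) (4,0)] -> total=8

Answer: 8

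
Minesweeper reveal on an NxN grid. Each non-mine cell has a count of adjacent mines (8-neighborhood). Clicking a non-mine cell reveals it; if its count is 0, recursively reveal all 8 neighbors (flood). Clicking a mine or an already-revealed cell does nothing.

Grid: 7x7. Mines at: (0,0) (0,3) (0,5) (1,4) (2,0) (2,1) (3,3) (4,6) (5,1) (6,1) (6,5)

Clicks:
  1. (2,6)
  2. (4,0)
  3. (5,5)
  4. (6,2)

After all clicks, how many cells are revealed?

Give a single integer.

Click 1 (2,6) count=0: revealed 6 new [(1,5) (1,6) (2,5) (2,6) (3,5) (3,6)] -> total=6
Click 2 (4,0) count=1: revealed 1 new [(4,0)] -> total=7
Click 3 (5,5) count=2: revealed 1 new [(5,5)] -> total=8
Click 4 (6,2) count=2: revealed 1 new [(6,2)] -> total=9

Answer: 9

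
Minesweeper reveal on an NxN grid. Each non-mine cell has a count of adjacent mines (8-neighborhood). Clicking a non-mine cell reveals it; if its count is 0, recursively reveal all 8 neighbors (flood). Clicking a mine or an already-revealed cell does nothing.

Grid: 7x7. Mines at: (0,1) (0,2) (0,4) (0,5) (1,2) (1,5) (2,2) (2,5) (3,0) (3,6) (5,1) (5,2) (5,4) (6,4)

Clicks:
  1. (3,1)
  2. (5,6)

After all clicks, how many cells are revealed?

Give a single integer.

Click 1 (3,1) count=2: revealed 1 new [(3,1)] -> total=1
Click 2 (5,6) count=0: revealed 6 new [(4,5) (4,6) (5,5) (5,6) (6,5) (6,6)] -> total=7

Answer: 7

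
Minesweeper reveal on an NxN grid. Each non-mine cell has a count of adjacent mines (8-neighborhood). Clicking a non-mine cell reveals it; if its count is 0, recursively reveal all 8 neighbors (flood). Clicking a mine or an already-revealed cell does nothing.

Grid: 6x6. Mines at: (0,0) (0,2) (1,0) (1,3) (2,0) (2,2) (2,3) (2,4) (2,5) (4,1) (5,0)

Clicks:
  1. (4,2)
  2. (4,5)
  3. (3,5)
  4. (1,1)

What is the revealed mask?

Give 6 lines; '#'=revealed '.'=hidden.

Click 1 (4,2) count=1: revealed 1 new [(4,2)] -> total=1
Click 2 (4,5) count=0: revealed 11 new [(3,2) (3,3) (3,4) (3,5) (4,3) (4,4) (4,5) (5,2) (5,3) (5,4) (5,5)] -> total=12
Click 3 (3,5) count=2: revealed 0 new [(none)] -> total=12
Click 4 (1,1) count=5: revealed 1 new [(1,1)] -> total=13

Answer: ......
.#....
......
..####
..####
..####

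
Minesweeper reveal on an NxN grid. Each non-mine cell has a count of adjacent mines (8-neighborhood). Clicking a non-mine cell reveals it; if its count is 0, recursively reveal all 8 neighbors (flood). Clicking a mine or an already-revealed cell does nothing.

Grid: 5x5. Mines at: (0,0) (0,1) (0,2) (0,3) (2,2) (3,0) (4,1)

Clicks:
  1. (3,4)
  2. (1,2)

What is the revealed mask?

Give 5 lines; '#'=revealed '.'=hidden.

Answer: .....
..###
...##
..###
..###

Derivation:
Click 1 (3,4) count=0: revealed 10 new [(1,3) (1,4) (2,3) (2,4) (3,2) (3,3) (3,4) (4,2) (4,3) (4,4)] -> total=10
Click 2 (1,2) count=4: revealed 1 new [(1,2)] -> total=11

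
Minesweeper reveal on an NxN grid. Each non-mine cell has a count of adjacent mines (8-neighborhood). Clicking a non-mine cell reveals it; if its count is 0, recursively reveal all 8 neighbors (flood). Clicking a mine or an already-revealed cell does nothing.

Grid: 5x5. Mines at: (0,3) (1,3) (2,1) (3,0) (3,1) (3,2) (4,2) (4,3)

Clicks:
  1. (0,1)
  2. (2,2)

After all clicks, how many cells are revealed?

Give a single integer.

Click 1 (0,1) count=0: revealed 6 new [(0,0) (0,1) (0,2) (1,0) (1,1) (1,2)] -> total=6
Click 2 (2,2) count=4: revealed 1 new [(2,2)] -> total=7

Answer: 7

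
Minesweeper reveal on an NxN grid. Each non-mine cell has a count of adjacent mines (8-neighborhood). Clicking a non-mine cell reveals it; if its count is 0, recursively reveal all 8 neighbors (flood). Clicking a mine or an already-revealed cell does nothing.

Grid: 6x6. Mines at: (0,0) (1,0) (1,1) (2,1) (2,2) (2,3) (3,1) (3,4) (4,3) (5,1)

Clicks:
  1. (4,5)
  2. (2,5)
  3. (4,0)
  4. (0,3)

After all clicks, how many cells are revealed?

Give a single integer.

Answer: 12

Derivation:
Click 1 (4,5) count=1: revealed 1 new [(4,5)] -> total=1
Click 2 (2,5) count=1: revealed 1 new [(2,5)] -> total=2
Click 3 (4,0) count=2: revealed 1 new [(4,0)] -> total=3
Click 4 (0,3) count=0: revealed 9 new [(0,2) (0,3) (0,4) (0,5) (1,2) (1,3) (1,4) (1,5) (2,4)] -> total=12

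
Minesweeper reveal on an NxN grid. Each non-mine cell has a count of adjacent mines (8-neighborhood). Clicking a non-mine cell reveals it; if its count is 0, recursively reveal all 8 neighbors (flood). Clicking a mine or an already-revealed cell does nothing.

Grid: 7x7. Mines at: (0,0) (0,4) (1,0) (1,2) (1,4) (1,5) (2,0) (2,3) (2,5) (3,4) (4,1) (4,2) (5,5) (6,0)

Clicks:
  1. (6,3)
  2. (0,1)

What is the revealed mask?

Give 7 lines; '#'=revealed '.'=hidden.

Click 1 (6,3) count=0: revealed 8 new [(5,1) (5,2) (5,3) (5,4) (6,1) (6,2) (6,3) (6,4)] -> total=8
Click 2 (0,1) count=3: revealed 1 new [(0,1)] -> total=9

Answer: .#.....
.......
.......
.......
.......
.####..
.####..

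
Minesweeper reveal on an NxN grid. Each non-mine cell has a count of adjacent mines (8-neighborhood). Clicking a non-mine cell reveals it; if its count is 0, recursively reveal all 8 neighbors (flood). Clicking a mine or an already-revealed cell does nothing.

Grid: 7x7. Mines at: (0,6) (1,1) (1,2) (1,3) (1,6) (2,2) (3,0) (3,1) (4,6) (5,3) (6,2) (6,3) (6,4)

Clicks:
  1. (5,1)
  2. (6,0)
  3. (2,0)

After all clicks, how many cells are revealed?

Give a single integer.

Answer: 7

Derivation:
Click 1 (5,1) count=1: revealed 1 new [(5,1)] -> total=1
Click 2 (6,0) count=0: revealed 5 new [(4,0) (4,1) (5,0) (6,0) (6,1)] -> total=6
Click 3 (2,0) count=3: revealed 1 new [(2,0)] -> total=7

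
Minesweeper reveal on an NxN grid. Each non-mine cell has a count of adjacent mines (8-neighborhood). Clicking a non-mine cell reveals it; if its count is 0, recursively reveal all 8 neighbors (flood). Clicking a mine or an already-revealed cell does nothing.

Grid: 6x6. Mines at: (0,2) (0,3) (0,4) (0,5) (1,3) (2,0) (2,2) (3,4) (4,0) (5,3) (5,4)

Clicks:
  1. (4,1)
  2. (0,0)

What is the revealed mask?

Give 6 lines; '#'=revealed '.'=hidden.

Click 1 (4,1) count=1: revealed 1 new [(4,1)] -> total=1
Click 2 (0,0) count=0: revealed 4 new [(0,0) (0,1) (1,0) (1,1)] -> total=5

Answer: ##....
##....
......
......
.#....
......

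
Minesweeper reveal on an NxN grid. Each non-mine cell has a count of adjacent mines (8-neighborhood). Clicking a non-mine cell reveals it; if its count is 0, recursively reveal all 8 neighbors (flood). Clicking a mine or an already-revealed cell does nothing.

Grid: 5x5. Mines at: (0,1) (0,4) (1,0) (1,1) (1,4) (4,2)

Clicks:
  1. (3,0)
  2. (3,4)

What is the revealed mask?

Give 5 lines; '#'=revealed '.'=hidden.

Answer: .....
.....
##.##
##.##
##.##

Derivation:
Click 1 (3,0) count=0: revealed 6 new [(2,0) (2,1) (3,0) (3,1) (4,0) (4,1)] -> total=6
Click 2 (3,4) count=0: revealed 6 new [(2,3) (2,4) (3,3) (3,4) (4,3) (4,4)] -> total=12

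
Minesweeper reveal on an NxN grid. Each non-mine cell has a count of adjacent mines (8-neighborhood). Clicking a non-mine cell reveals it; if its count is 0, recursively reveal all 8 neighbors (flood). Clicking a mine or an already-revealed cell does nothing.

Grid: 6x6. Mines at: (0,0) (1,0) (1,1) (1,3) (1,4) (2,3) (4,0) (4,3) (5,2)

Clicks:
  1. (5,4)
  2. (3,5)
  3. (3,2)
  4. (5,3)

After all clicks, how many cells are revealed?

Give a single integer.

Click 1 (5,4) count=1: revealed 1 new [(5,4)] -> total=1
Click 2 (3,5) count=0: revealed 7 new [(2,4) (2,5) (3,4) (3,5) (4,4) (4,5) (5,5)] -> total=8
Click 3 (3,2) count=2: revealed 1 new [(3,2)] -> total=9
Click 4 (5,3) count=2: revealed 1 new [(5,3)] -> total=10

Answer: 10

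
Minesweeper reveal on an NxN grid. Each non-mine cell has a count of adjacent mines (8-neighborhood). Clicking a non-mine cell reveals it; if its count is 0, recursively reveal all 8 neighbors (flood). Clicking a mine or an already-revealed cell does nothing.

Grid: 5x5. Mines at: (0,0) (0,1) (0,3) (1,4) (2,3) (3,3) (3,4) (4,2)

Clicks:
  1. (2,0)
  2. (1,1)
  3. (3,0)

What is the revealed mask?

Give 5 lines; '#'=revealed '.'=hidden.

Click 1 (2,0) count=0: revealed 11 new [(1,0) (1,1) (1,2) (2,0) (2,1) (2,2) (3,0) (3,1) (3,2) (4,0) (4,1)] -> total=11
Click 2 (1,1) count=2: revealed 0 new [(none)] -> total=11
Click 3 (3,0) count=0: revealed 0 new [(none)] -> total=11

Answer: .....
###..
###..
###..
##...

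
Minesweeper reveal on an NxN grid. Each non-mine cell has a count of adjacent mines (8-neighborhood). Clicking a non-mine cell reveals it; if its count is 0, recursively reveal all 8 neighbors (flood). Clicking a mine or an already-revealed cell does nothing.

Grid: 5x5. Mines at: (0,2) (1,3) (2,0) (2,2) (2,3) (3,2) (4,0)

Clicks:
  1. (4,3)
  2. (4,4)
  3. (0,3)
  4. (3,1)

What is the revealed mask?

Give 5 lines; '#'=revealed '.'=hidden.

Click 1 (4,3) count=1: revealed 1 new [(4,3)] -> total=1
Click 2 (4,4) count=0: revealed 3 new [(3,3) (3,4) (4,4)] -> total=4
Click 3 (0,3) count=2: revealed 1 new [(0,3)] -> total=5
Click 4 (3,1) count=4: revealed 1 new [(3,1)] -> total=6

Answer: ...#.
.....
.....
.#.##
...##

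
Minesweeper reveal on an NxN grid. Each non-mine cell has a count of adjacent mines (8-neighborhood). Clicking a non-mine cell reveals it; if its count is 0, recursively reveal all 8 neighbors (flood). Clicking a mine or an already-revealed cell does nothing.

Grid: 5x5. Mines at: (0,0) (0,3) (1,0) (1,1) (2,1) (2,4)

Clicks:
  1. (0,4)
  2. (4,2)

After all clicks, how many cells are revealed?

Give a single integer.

Answer: 11

Derivation:
Click 1 (0,4) count=1: revealed 1 new [(0,4)] -> total=1
Click 2 (4,2) count=0: revealed 10 new [(3,0) (3,1) (3,2) (3,3) (3,4) (4,0) (4,1) (4,2) (4,3) (4,4)] -> total=11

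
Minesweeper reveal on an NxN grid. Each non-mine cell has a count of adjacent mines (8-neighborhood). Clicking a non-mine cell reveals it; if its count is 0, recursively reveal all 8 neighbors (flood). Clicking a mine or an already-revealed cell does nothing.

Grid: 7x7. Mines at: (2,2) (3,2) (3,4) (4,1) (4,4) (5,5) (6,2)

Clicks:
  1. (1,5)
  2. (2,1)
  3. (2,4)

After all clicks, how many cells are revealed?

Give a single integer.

Click 1 (1,5) count=0: revealed 26 new [(0,0) (0,1) (0,2) (0,3) (0,4) (0,5) (0,6) (1,0) (1,1) (1,2) (1,3) (1,4) (1,5) (1,6) (2,0) (2,1) (2,3) (2,4) (2,5) (2,6) (3,0) (3,1) (3,5) (3,6) (4,5) (4,6)] -> total=26
Click 2 (2,1) count=2: revealed 0 new [(none)] -> total=26
Click 3 (2,4) count=1: revealed 0 new [(none)] -> total=26

Answer: 26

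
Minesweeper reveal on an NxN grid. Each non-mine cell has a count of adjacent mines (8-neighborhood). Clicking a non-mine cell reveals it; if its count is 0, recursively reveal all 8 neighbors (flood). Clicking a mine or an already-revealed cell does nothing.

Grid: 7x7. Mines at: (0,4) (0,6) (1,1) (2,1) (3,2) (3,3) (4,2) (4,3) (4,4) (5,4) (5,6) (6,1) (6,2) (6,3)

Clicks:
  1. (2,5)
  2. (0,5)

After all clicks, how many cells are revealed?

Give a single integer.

Answer: 12

Derivation:
Click 1 (2,5) count=0: revealed 11 new [(1,4) (1,5) (1,6) (2,4) (2,5) (2,6) (3,4) (3,5) (3,6) (4,5) (4,6)] -> total=11
Click 2 (0,5) count=2: revealed 1 new [(0,5)] -> total=12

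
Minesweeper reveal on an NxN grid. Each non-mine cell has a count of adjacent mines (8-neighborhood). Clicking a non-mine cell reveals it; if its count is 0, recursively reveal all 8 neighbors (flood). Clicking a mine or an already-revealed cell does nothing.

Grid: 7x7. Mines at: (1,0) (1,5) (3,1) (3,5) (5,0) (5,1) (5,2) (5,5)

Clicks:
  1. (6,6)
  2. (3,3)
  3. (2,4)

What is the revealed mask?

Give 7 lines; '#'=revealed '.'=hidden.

Click 1 (6,6) count=1: revealed 1 new [(6,6)] -> total=1
Click 2 (3,3) count=0: revealed 18 new [(0,1) (0,2) (0,3) (0,4) (1,1) (1,2) (1,3) (1,4) (2,1) (2,2) (2,3) (2,4) (3,2) (3,3) (3,4) (4,2) (4,3) (4,4)] -> total=19
Click 3 (2,4) count=2: revealed 0 new [(none)] -> total=19

Answer: .####..
.####..
.####..
..###..
..###..
.......
......#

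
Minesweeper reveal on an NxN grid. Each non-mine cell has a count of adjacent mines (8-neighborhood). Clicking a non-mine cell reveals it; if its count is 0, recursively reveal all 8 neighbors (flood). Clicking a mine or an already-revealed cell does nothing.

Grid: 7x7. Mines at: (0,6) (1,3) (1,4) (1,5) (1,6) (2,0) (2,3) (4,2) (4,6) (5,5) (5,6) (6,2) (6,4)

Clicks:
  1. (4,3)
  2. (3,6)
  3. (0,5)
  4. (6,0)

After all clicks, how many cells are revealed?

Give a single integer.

Answer: 11

Derivation:
Click 1 (4,3) count=1: revealed 1 new [(4,3)] -> total=1
Click 2 (3,6) count=1: revealed 1 new [(3,6)] -> total=2
Click 3 (0,5) count=4: revealed 1 new [(0,5)] -> total=3
Click 4 (6,0) count=0: revealed 8 new [(3,0) (3,1) (4,0) (4,1) (5,0) (5,1) (6,0) (6,1)] -> total=11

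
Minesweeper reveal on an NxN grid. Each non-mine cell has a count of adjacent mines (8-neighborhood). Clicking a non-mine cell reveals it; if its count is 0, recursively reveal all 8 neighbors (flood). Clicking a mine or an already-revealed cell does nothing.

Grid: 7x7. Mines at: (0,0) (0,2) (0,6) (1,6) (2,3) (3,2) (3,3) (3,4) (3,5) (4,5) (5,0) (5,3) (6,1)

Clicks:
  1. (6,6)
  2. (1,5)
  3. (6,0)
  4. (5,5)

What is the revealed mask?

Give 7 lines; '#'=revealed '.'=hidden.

Click 1 (6,6) count=0: revealed 6 new [(5,4) (5,5) (5,6) (6,4) (6,5) (6,6)] -> total=6
Click 2 (1,5) count=2: revealed 1 new [(1,5)] -> total=7
Click 3 (6,0) count=2: revealed 1 new [(6,0)] -> total=8
Click 4 (5,5) count=1: revealed 0 new [(none)] -> total=8

Answer: .......
.....#.
.......
.......
.......
....###
#...###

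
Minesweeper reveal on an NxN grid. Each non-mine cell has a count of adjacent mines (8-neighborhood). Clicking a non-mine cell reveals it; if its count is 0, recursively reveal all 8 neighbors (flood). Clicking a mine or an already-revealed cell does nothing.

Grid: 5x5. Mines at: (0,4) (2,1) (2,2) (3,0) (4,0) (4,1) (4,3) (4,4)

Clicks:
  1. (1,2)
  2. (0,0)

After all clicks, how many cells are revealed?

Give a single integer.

Click 1 (1,2) count=2: revealed 1 new [(1,2)] -> total=1
Click 2 (0,0) count=0: revealed 7 new [(0,0) (0,1) (0,2) (0,3) (1,0) (1,1) (1,3)] -> total=8

Answer: 8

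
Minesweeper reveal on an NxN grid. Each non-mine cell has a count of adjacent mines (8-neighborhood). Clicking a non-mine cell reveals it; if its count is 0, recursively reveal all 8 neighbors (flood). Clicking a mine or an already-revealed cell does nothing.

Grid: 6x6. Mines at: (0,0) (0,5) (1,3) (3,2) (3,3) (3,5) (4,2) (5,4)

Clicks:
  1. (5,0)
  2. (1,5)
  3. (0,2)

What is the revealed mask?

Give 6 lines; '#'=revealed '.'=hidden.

Answer: ..#...
##...#
##....
##....
##....
##....

Derivation:
Click 1 (5,0) count=0: revealed 10 new [(1,0) (1,1) (2,0) (2,1) (3,0) (3,1) (4,0) (4,1) (5,0) (5,1)] -> total=10
Click 2 (1,5) count=1: revealed 1 new [(1,5)] -> total=11
Click 3 (0,2) count=1: revealed 1 new [(0,2)] -> total=12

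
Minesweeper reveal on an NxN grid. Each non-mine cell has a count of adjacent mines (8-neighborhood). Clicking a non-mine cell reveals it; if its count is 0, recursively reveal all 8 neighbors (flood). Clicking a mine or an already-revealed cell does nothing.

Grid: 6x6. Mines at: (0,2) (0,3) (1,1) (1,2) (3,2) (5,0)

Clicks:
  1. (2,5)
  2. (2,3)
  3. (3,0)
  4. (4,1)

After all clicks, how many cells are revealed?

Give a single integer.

Answer: 26

Derivation:
Click 1 (2,5) count=0: revealed 21 new [(0,4) (0,5) (1,3) (1,4) (1,5) (2,3) (2,4) (2,5) (3,3) (3,4) (3,5) (4,1) (4,2) (4,3) (4,4) (4,5) (5,1) (5,2) (5,3) (5,4) (5,5)] -> total=21
Click 2 (2,3) count=2: revealed 0 new [(none)] -> total=21
Click 3 (3,0) count=0: revealed 5 new [(2,0) (2,1) (3,0) (3,1) (4,0)] -> total=26
Click 4 (4,1) count=2: revealed 0 new [(none)] -> total=26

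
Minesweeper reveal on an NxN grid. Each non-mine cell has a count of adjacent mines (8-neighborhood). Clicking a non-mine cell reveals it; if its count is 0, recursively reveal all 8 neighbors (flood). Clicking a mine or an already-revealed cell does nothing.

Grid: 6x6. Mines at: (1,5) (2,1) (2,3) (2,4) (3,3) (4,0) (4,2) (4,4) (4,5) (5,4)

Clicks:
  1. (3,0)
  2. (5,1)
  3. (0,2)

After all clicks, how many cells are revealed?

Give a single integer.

Answer: 12

Derivation:
Click 1 (3,0) count=2: revealed 1 new [(3,0)] -> total=1
Click 2 (5,1) count=2: revealed 1 new [(5,1)] -> total=2
Click 3 (0,2) count=0: revealed 10 new [(0,0) (0,1) (0,2) (0,3) (0,4) (1,0) (1,1) (1,2) (1,3) (1,4)] -> total=12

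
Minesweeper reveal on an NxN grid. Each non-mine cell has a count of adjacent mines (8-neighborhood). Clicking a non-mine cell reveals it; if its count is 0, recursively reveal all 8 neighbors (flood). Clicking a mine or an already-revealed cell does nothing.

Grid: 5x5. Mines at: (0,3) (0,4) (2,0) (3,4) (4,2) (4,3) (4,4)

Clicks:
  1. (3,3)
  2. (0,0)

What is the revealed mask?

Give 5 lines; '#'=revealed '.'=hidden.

Click 1 (3,3) count=4: revealed 1 new [(3,3)] -> total=1
Click 2 (0,0) count=0: revealed 6 new [(0,0) (0,1) (0,2) (1,0) (1,1) (1,2)] -> total=7

Answer: ###..
###..
.....
...#.
.....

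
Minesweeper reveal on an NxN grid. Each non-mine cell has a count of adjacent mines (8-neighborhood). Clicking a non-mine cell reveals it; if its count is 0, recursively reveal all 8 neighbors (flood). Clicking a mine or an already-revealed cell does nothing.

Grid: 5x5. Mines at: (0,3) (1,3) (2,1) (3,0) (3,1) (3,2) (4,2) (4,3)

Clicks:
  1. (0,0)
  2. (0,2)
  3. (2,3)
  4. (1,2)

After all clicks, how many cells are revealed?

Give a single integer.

Answer: 7

Derivation:
Click 1 (0,0) count=0: revealed 6 new [(0,0) (0,1) (0,2) (1,0) (1,1) (1,2)] -> total=6
Click 2 (0,2) count=2: revealed 0 new [(none)] -> total=6
Click 3 (2,3) count=2: revealed 1 new [(2,3)] -> total=7
Click 4 (1,2) count=3: revealed 0 new [(none)] -> total=7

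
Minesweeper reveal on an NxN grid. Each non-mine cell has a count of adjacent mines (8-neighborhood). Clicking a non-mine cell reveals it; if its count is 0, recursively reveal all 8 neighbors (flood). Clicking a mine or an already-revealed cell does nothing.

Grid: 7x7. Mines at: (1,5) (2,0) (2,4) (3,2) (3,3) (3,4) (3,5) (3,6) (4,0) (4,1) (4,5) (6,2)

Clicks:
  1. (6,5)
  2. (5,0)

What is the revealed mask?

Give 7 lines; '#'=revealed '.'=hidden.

Click 1 (6,5) count=0: revealed 8 new [(5,3) (5,4) (5,5) (5,6) (6,3) (6,4) (6,5) (6,6)] -> total=8
Click 2 (5,0) count=2: revealed 1 new [(5,0)] -> total=9

Answer: .......
.......
.......
.......
.......
#..####
...####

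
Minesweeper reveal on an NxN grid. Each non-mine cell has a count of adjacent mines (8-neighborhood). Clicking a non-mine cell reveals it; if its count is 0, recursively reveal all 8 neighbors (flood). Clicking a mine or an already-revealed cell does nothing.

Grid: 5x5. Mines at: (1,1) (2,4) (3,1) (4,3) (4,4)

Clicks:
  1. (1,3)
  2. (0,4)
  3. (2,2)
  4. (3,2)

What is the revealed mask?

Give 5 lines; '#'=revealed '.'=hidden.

Click 1 (1,3) count=1: revealed 1 new [(1,3)] -> total=1
Click 2 (0,4) count=0: revealed 5 new [(0,2) (0,3) (0,4) (1,2) (1,4)] -> total=6
Click 3 (2,2) count=2: revealed 1 new [(2,2)] -> total=7
Click 4 (3,2) count=2: revealed 1 new [(3,2)] -> total=8

Answer: ..###
..###
..#..
..#..
.....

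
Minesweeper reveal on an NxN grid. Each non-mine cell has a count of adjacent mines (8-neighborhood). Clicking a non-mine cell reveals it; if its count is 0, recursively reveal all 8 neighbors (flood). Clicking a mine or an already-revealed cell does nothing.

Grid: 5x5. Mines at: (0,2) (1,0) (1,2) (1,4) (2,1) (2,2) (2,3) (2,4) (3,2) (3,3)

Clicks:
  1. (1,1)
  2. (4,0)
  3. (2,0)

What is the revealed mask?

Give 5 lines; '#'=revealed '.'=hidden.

Click 1 (1,1) count=5: revealed 1 new [(1,1)] -> total=1
Click 2 (4,0) count=0: revealed 4 new [(3,0) (3,1) (4,0) (4,1)] -> total=5
Click 3 (2,0) count=2: revealed 1 new [(2,0)] -> total=6

Answer: .....
.#...
#....
##...
##...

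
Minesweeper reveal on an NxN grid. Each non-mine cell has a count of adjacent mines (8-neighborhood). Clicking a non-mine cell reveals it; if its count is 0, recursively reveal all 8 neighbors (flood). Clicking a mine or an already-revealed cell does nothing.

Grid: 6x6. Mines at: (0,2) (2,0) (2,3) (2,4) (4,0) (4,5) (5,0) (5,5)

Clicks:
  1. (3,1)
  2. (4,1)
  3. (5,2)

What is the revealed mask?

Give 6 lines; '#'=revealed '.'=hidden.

Answer: ......
......
......
.####.
.####.
.####.

Derivation:
Click 1 (3,1) count=2: revealed 1 new [(3,1)] -> total=1
Click 2 (4,1) count=2: revealed 1 new [(4,1)] -> total=2
Click 3 (5,2) count=0: revealed 10 new [(3,2) (3,3) (3,4) (4,2) (4,3) (4,4) (5,1) (5,2) (5,3) (5,4)] -> total=12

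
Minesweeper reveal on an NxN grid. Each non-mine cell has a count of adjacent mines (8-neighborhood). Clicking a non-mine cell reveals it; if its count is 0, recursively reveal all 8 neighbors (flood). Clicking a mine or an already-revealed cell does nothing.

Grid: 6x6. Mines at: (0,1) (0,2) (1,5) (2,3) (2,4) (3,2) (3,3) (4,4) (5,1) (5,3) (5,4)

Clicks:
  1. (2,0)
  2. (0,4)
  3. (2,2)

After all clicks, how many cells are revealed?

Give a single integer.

Answer: 10

Derivation:
Click 1 (2,0) count=0: revealed 8 new [(1,0) (1,1) (2,0) (2,1) (3,0) (3,1) (4,0) (4,1)] -> total=8
Click 2 (0,4) count=1: revealed 1 new [(0,4)] -> total=9
Click 3 (2,2) count=3: revealed 1 new [(2,2)] -> total=10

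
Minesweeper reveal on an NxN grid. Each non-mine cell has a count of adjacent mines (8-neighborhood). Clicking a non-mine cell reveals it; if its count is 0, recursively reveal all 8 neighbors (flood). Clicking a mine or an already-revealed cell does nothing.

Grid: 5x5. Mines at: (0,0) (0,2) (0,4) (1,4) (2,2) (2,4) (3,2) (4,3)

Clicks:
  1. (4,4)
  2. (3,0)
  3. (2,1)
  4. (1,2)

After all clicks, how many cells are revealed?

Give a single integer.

Answer: 10

Derivation:
Click 1 (4,4) count=1: revealed 1 new [(4,4)] -> total=1
Click 2 (3,0) count=0: revealed 8 new [(1,0) (1,1) (2,0) (2,1) (3,0) (3,1) (4,0) (4,1)] -> total=9
Click 3 (2,1) count=2: revealed 0 new [(none)] -> total=9
Click 4 (1,2) count=2: revealed 1 new [(1,2)] -> total=10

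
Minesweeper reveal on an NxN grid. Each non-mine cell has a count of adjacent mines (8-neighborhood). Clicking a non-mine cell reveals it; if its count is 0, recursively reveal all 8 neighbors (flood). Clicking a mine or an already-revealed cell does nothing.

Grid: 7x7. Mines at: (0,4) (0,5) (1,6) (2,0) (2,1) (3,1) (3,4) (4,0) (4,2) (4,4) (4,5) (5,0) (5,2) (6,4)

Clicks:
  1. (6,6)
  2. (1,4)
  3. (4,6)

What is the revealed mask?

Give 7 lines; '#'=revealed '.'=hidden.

Answer: .......
....#..
.......
.......
......#
.....##
.....##

Derivation:
Click 1 (6,6) count=0: revealed 4 new [(5,5) (5,6) (6,5) (6,6)] -> total=4
Click 2 (1,4) count=2: revealed 1 new [(1,4)] -> total=5
Click 3 (4,6) count=1: revealed 1 new [(4,6)] -> total=6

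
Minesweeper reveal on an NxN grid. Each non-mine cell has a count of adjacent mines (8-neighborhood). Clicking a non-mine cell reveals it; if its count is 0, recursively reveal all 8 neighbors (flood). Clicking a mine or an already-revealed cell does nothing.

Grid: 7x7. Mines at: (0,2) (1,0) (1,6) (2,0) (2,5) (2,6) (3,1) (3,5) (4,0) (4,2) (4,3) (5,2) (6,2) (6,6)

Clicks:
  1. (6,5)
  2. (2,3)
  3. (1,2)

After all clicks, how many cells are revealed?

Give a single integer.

Answer: 10

Derivation:
Click 1 (6,5) count=1: revealed 1 new [(6,5)] -> total=1
Click 2 (2,3) count=0: revealed 9 new [(1,2) (1,3) (1,4) (2,2) (2,3) (2,4) (3,2) (3,3) (3,4)] -> total=10
Click 3 (1,2) count=1: revealed 0 new [(none)] -> total=10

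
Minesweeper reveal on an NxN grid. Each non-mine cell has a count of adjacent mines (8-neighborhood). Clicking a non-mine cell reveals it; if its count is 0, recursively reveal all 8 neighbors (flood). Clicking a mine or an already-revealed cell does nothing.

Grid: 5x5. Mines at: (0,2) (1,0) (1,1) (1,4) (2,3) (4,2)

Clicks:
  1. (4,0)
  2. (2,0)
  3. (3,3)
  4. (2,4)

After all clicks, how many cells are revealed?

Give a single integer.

Click 1 (4,0) count=0: revealed 6 new [(2,0) (2,1) (3,0) (3,1) (4,0) (4,1)] -> total=6
Click 2 (2,0) count=2: revealed 0 new [(none)] -> total=6
Click 3 (3,3) count=2: revealed 1 new [(3,3)] -> total=7
Click 4 (2,4) count=2: revealed 1 new [(2,4)] -> total=8

Answer: 8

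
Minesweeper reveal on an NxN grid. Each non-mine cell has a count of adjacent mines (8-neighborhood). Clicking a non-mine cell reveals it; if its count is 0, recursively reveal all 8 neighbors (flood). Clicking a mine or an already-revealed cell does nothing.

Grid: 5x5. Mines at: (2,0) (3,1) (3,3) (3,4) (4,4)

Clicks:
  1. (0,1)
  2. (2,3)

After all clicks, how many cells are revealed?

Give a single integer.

Answer: 14

Derivation:
Click 1 (0,1) count=0: revealed 14 new [(0,0) (0,1) (0,2) (0,3) (0,4) (1,0) (1,1) (1,2) (1,3) (1,4) (2,1) (2,2) (2,3) (2,4)] -> total=14
Click 2 (2,3) count=2: revealed 0 new [(none)] -> total=14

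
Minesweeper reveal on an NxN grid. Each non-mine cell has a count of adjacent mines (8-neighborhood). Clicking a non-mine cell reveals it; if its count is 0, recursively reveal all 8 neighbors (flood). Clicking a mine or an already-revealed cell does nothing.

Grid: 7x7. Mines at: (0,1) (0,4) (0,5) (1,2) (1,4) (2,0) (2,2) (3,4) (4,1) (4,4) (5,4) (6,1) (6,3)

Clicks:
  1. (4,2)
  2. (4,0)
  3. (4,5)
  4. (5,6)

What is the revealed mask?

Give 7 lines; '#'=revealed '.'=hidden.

Click 1 (4,2) count=1: revealed 1 new [(4,2)] -> total=1
Click 2 (4,0) count=1: revealed 1 new [(4,0)] -> total=2
Click 3 (4,5) count=3: revealed 1 new [(4,5)] -> total=3
Click 4 (5,6) count=0: revealed 11 new [(1,5) (1,6) (2,5) (2,6) (3,5) (3,6) (4,6) (5,5) (5,6) (6,5) (6,6)] -> total=14

Answer: .......
.....##
.....##
.....##
#.#..##
.....##
.....##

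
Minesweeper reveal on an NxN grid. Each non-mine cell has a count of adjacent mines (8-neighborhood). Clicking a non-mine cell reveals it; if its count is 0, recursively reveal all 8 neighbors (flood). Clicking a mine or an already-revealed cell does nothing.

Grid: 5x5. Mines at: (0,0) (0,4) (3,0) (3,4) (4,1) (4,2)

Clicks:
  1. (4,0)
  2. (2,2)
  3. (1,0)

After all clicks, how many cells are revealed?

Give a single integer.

Click 1 (4,0) count=2: revealed 1 new [(4,0)] -> total=1
Click 2 (2,2) count=0: revealed 12 new [(0,1) (0,2) (0,3) (1,1) (1,2) (1,3) (2,1) (2,2) (2,3) (3,1) (3,2) (3,3)] -> total=13
Click 3 (1,0) count=1: revealed 1 new [(1,0)] -> total=14

Answer: 14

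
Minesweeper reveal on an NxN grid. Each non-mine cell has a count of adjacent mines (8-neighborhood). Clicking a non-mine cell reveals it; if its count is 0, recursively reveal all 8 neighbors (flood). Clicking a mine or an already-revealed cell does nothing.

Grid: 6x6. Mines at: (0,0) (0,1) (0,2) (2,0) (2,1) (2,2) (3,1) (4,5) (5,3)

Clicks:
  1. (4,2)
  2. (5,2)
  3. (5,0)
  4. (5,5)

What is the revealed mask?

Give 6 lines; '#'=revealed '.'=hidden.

Click 1 (4,2) count=2: revealed 1 new [(4,2)] -> total=1
Click 2 (5,2) count=1: revealed 1 new [(5,2)] -> total=2
Click 3 (5,0) count=0: revealed 4 new [(4,0) (4,1) (5,0) (5,1)] -> total=6
Click 4 (5,5) count=1: revealed 1 new [(5,5)] -> total=7

Answer: ......
......
......
......
###...
###..#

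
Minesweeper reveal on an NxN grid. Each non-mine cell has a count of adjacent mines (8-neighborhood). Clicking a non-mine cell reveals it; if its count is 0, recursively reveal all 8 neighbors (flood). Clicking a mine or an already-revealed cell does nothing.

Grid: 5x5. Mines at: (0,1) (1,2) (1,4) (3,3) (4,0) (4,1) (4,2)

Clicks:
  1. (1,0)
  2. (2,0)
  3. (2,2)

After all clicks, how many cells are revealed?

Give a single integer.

Click 1 (1,0) count=1: revealed 1 new [(1,0)] -> total=1
Click 2 (2,0) count=0: revealed 5 new [(1,1) (2,0) (2,1) (3,0) (3,1)] -> total=6
Click 3 (2,2) count=2: revealed 1 new [(2,2)] -> total=7

Answer: 7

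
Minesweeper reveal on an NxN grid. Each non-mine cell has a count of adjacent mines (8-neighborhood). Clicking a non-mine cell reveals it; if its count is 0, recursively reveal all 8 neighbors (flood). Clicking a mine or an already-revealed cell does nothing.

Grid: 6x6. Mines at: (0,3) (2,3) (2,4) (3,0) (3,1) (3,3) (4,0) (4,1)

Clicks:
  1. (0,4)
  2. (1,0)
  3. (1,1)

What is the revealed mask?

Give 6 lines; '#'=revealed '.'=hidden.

Answer: ###.#.
###...
###...
......
......
......

Derivation:
Click 1 (0,4) count=1: revealed 1 new [(0,4)] -> total=1
Click 2 (1,0) count=0: revealed 9 new [(0,0) (0,1) (0,2) (1,0) (1,1) (1,2) (2,0) (2,1) (2,2)] -> total=10
Click 3 (1,1) count=0: revealed 0 new [(none)] -> total=10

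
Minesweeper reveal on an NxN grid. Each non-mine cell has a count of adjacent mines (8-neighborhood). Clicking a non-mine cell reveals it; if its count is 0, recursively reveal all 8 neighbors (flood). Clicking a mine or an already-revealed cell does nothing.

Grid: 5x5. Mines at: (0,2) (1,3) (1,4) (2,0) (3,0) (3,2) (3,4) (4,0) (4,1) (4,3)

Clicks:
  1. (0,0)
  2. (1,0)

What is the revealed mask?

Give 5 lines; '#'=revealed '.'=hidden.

Answer: ##...
##...
.....
.....
.....

Derivation:
Click 1 (0,0) count=0: revealed 4 new [(0,0) (0,1) (1,0) (1,1)] -> total=4
Click 2 (1,0) count=1: revealed 0 new [(none)] -> total=4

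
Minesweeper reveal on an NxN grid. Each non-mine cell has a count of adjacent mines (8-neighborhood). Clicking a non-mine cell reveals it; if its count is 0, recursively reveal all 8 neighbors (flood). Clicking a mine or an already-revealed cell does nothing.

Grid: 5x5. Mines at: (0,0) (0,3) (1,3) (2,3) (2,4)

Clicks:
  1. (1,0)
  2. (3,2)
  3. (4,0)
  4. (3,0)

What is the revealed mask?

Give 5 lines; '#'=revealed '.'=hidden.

Answer: .....
###..
###..
#####
#####

Derivation:
Click 1 (1,0) count=1: revealed 1 new [(1,0)] -> total=1
Click 2 (3,2) count=1: revealed 1 new [(3,2)] -> total=2
Click 3 (4,0) count=0: revealed 14 new [(1,1) (1,2) (2,0) (2,1) (2,2) (3,0) (3,1) (3,3) (3,4) (4,0) (4,1) (4,2) (4,3) (4,4)] -> total=16
Click 4 (3,0) count=0: revealed 0 new [(none)] -> total=16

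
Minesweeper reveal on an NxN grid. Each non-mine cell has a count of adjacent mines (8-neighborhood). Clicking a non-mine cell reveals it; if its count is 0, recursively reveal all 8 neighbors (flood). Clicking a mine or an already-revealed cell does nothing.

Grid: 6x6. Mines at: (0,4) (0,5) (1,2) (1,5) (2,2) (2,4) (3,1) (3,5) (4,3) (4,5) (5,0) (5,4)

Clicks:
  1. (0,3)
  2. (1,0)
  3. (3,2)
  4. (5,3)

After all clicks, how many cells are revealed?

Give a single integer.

Click 1 (0,3) count=2: revealed 1 new [(0,3)] -> total=1
Click 2 (1,0) count=0: revealed 6 new [(0,0) (0,1) (1,0) (1,1) (2,0) (2,1)] -> total=7
Click 3 (3,2) count=3: revealed 1 new [(3,2)] -> total=8
Click 4 (5,3) count=2: revealed 1 new [(5,3)] -> total=9

Answer: 9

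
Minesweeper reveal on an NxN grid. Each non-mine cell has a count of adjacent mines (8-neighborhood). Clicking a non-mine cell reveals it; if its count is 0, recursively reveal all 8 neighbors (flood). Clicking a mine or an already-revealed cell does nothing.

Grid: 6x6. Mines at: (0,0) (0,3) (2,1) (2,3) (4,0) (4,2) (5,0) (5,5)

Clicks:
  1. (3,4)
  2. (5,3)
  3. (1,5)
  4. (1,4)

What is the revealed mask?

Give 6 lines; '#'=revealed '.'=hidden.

Answer: ....##
....##
....##
....##
....##
...#..

Derivation:
Click 1 (3,4) count=1: revealed 1 new [(3,4)] -> total=1
Click 2 (5,3) count=1: revealed 1 new [(5,3)] -> total=2
Click 3 (1,5) count=0: revealed 9 new [(0,4) (0,5) (1,4) (1,5) (2,4) (2,5) (3,5) (4,4) (4,5)] -> total=11
Click 4 (1,4) count=2: revealed 0 new [(none)] -> total=11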